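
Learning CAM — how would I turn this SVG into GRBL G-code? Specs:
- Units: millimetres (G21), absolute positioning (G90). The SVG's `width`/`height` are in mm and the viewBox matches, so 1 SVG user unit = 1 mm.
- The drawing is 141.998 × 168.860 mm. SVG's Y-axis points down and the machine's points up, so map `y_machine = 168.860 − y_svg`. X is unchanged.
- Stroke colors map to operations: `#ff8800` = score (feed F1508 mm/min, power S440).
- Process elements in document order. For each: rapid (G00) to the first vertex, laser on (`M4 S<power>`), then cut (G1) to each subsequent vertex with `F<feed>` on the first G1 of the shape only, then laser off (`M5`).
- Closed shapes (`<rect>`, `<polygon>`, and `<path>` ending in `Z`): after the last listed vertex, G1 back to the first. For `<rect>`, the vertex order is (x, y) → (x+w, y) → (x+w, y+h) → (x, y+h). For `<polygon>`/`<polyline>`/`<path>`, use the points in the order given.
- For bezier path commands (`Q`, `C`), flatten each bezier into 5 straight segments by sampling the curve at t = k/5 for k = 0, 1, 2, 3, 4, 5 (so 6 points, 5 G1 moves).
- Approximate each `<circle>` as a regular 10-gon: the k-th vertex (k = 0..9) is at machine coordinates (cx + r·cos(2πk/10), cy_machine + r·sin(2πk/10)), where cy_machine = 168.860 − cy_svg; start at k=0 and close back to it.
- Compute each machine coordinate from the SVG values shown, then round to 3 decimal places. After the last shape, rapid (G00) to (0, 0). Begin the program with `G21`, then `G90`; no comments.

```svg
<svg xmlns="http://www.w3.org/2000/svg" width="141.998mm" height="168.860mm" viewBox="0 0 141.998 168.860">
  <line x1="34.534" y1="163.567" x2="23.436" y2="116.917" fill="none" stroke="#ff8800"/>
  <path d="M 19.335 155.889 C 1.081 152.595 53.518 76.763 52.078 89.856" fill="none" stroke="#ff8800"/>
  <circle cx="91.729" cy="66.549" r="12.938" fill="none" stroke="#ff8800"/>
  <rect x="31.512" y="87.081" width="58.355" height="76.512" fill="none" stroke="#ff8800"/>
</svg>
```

1 u = 1 mm; y_m = 168.860 − y.

[1] `<line>` line segment, #ff8800→score S440 F1508: (34.534,5.293) → (23.436,51.943)

[2] `<path>` cubic bezier, #ff8800→score S440 F1508: (19.335,12.971) → (15.869,22.360) → (23.390,41.408) → (35.917,62.365) → (47.473,77.481) → (52.078,79.004)

[3] `<circle>` circle, #ff8800→score S440 F1508: (104.667,102.311) → (102.196,109.916) → (95.727,114.616) → (87.731,114.616) → (81.262,109.916) → (78.791,102.311) → (81.262,94.706) → (87.731,90.006) → (95.727,90.006) → (102.196,94.706) → (104.667,102.311) (closed)

[4] `<rect>` rectangle, #ff8800→score S440 F1508: (31.512,81.779) → (89.867,81.779) → (89.867,5.267) → (31.512,5.267) → (31.512,81.779) (closed)

G21
G90
G00 X34.534 Y5.293
M4 S440
G1 X23.436 Y51.943 F1508
M5
G00 X19.335 Y12.971
M4 S440
G1 X15.869 Y22.360 F1508
G1 X23.390 Y41.408
G1 X35.917 Y62.365
G1 X47.473 Y77.481
G1 X52.078 Y79.004
M5
G00 X104.667 Y102.311
M4 S440
G1 X102.196 Y109.916 F1508
G1 X95.727 Y114.616
G1 X87.731 Y114.616
G1 X81.262 Y109.916
G1 X78.791 Y102.311
G1 X81.262 Y94.706
G1 X87.731 Y90.006
G1 X95.727 Y90.006
G1 X102.196 Y94.706
G1 X104.667 Y102.311
M5
G00 X31.512 Y81.779
M4 S440
G1 X89.867 Y81.779 F1508
G1 X89.867 Y5.267
G1 X31.512 Y5.267
G1 X31.512 Y81.779
M5
G00 X0.000 Y0.000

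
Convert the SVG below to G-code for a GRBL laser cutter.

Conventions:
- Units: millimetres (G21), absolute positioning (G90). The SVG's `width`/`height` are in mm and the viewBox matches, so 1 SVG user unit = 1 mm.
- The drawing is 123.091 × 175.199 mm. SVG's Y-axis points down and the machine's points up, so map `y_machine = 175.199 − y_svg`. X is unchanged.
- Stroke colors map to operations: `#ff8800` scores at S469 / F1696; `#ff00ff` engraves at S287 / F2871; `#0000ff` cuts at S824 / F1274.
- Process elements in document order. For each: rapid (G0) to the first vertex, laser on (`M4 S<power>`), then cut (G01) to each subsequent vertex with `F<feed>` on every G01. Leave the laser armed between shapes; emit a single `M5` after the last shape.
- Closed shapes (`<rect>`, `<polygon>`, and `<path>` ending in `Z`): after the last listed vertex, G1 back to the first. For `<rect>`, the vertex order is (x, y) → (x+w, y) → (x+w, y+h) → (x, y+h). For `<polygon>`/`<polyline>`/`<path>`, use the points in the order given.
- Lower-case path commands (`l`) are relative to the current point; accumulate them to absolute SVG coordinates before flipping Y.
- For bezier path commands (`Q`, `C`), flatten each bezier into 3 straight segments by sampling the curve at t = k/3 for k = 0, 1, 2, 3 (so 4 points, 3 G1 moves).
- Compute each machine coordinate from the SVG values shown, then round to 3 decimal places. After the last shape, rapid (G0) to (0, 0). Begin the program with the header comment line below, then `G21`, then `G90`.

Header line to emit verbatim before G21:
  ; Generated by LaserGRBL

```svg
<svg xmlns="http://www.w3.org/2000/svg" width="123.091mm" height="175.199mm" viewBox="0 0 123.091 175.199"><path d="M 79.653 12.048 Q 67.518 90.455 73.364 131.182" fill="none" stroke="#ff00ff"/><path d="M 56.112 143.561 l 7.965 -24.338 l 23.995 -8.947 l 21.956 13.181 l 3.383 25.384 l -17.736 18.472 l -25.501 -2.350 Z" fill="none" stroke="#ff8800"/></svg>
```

; Generated by LaserGRBL
G21
G90
G0 X79.653 Y163.151
M4 S287
G01 X73.561 Y115.066 F2871
G01 X71.465 Y75.355 F2871
G01 X73.364 Y44.017 F2871
G0 X56.112 Y31.638
M4 S469
G01 X64.077 Y55.976 F1696
G01 X88.072 Y64.923 F1696
G01 X110.028 Y51.742 F1696
G01 X113.411 Y26.358 F1696
G01 X95.675 Y7.886 F1696
G01 X70.174 Y10.236 F1696
G01 X56.112 Y31.638 F1696
M5
G0 X0.000 Y0.000

Since the viewBox matches the mm dimensions, user units are millimetres directly. The only transform is the Y-flip y_m = 175.199 − y_svg.

Shape 1 is a quadratic bezier drawn with `<path>`. Its stroke #ff00ff means engrave at S287, F2871. After flipping Y the toolpath is (79.653,163.151) → (73.561,115.066) → (71.465,75.355) → (73.364,44.017).

Shape 2 is a regular polygon drawn with `<path>`. Its stroke #ff8800 means score at S469, F1696. After flipping Y the toolpath is (56.112,31.638) → (64.077,55.976) → (88.072,64.923) → (110.028,51.742) → (113.411,26.358) → (95.675,7.886) → (70.174,10.236) → (56.112,31.638), returning to the start.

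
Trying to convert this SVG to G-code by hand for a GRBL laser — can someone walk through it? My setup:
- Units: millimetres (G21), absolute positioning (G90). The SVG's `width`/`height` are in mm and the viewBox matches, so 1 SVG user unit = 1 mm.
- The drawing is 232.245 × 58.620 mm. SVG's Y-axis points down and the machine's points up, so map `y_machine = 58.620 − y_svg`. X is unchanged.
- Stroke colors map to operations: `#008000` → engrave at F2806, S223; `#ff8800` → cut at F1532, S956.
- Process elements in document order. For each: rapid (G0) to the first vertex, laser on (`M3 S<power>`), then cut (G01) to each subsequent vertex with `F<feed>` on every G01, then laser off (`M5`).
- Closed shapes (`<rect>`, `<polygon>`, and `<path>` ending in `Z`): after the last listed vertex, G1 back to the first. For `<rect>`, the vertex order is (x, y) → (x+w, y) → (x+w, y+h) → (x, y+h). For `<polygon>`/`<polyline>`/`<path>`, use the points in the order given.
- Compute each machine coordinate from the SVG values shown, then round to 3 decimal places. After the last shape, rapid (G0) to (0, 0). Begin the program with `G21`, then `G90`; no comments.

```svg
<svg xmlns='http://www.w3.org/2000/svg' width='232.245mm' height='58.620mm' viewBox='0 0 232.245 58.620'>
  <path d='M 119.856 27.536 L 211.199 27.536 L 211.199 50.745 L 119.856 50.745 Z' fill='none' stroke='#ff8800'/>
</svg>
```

viewBox `0 0 232.245 58.620` with mm width/height → 1 unit = 1 mm. Flip: y_m = 58.620 − y_svg.

**Shape 1** — `<path>` rectangle, stroke `#ff8800` → cut (S956, F1532). Machine vertices: (119.856,31.084) → (211.199,31.084) → (211.199,7.875) → (119.856,7.875) → (119.856,31.084). Closed: final G1 returns to the first vertex.

G21
G90
G0 X119.856 Y31.084
M3 S956
G01 X211.199 Y31.084 F1532
G01 X211.199 Y7.875 F1532
G01 X119.856 Y7.875 F1532
G01 X119.856 Y31.084 F1532
M5
G0 X0.000 Y0.000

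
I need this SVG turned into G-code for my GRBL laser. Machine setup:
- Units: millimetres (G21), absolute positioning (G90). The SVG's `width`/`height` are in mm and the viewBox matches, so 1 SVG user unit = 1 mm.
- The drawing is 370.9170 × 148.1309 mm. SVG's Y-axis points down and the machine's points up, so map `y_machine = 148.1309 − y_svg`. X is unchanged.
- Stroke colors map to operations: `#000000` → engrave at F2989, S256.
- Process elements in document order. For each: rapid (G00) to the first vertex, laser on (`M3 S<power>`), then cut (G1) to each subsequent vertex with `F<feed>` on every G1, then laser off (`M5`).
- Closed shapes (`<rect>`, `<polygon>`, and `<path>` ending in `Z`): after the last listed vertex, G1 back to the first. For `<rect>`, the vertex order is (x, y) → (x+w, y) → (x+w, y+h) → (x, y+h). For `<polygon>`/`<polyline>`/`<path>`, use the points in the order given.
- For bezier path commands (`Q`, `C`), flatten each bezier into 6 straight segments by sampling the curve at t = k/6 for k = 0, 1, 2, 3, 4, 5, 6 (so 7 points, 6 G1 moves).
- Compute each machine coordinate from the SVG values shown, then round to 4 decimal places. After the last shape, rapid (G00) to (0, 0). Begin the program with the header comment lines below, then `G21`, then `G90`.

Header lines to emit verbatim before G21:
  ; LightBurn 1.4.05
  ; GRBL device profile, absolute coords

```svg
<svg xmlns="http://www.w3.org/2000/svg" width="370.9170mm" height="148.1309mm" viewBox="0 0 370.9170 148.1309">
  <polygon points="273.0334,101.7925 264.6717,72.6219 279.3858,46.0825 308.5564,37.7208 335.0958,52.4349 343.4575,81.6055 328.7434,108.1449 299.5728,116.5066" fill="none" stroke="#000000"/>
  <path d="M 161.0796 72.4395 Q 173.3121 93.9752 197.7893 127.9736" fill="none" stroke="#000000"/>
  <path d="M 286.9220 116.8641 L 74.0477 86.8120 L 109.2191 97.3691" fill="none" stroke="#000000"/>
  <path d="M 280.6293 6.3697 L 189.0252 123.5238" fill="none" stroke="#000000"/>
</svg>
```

1 u = 1 mm; y_m = 148.1309 − y.

[1] `<polygon>` regular polygon, #000000→engrave S256 F2989: (273.0334,46.3384) → (264.6717,75.5090) → (279.3858,102.0484) → (308.5564,110.4101) → (335.0958,95.6960) → (343.4575,66.5254) → (328.7434,39.9860) → (299.5728,31.6243) → (273.0334,46.3384) (closed)

[2] `<path>` quadratic bezier, #000000→engrave S256 F2989: (161.0796,75.6914) → (165.4972,68.1666) → (170.5951,59.9495) → (176.3733,51.0400) → (182.8317,41.4382) → (189.9704,31.1439) → (197.7893,20.1573)

[3] `<path>` open polyline, #000000→engrave S256 F2989: (286.9220,31.2668) → (74.0477,61.3189) → (109.2191,50.7618)

[4] `<path>` line segment, #000000→engrave S256 F2989: (280.6293,141.7612) → (189.0252,24.6071)

; LightBurn 1.4.05
; GRBL device profile, absolute coords
G21
G90
G00 X273.0334 Y46.3384
M3 S256
G1 X264.6717 Y75.5090 F2989
G1 X279.3858 Y102.0484 F2989
G1 X308.5564 Y110.4101 F2989
G1 X335.0958 Y95.6960 F2989
G1 X343.4575 Y66.5254 F2989
G1 X328.7434 Y39.9860 F2989
G1 X299.5728 Y31.6243 F2989
G1 X273.0334 Y46.3384 F2989
M5
G00 X161.0796 Y75.6914
M3 S256
G1 X165.4972 Y68.1666 F2989
G1 X170.5951 Y59.9495 F2989
G1 X176.3733 Y51.0400 F2989
G1 X182.8317 Y41.4382 F2989
G1 X189.9704 Y31.1439 F2989
G1 X197.7893 Y20.1573 F2989
M5
G00 X286.9220 Y31.2668
M3 S256
G1 X74.0477 Y61.3189 F2989
G1 X109.2191 Y50.7618 F2989
M5
G00 X280.6293 Y141.7612
M3 S256
G1 X189.0252 Y24.6071 F2989
M5
G00 X0.0000 Y0.0000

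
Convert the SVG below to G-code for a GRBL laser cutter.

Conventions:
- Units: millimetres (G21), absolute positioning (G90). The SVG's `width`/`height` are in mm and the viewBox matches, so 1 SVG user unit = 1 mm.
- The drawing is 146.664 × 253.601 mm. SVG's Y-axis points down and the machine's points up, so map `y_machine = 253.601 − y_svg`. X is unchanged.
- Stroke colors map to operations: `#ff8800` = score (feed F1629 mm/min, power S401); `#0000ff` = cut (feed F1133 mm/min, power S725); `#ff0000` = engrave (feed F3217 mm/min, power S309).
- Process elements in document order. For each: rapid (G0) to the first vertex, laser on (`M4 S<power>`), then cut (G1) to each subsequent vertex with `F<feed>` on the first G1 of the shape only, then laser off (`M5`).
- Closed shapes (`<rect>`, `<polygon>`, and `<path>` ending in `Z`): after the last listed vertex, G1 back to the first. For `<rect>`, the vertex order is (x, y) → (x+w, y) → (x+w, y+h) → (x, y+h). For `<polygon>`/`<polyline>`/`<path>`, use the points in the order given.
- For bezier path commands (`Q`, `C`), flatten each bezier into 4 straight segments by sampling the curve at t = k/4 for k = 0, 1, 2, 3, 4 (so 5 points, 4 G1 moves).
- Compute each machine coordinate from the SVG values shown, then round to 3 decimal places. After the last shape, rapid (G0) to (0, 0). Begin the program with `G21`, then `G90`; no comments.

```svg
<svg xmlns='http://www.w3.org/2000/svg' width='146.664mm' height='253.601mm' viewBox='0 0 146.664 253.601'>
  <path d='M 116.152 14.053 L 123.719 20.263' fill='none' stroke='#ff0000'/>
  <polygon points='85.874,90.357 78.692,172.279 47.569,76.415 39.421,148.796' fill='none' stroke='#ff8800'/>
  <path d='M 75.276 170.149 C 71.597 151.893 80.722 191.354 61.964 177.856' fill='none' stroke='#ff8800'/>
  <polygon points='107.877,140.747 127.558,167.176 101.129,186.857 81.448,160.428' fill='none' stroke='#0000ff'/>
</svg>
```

G21
G90
G0 X116.152 Y239.548
M4 S309
G1 X123.719 Y233.338 F3217
M5
G0 X85.874 Y163.244
M4 S401
G1 X78.692 Y81.322 F1629
G1 X47.569 Y177.186
G1 X39.421 Y104.805
G1 X85.874 Y163.244
M5
G0 X75.276 Y83.452
M4 S401
G1 X74.282 Y88.051 F1629
G1 X74.275 Y81.383
G1 X71.440 Y73.822
G1 X61.964 Y75.745
M5
G0 X107.877 Y112.854
M4 S725
G1 X127.558 Y86.425 F1133
G1 X101.129 Y66.744
G1 X81.448 Y93.173
G1 X107.877 Y112.854
M5
G0 X0.000 Y0.000

1 u = 1 mm; y_m = 253.601 − y.

[1] `<path>` line segment, #ff0000→engrave S309 F3217: (116.152,239.548) → (123.719,233.338)

[2] `<polygon>` closed polygon, #ff8800→score S401 F1629: (85.874,163.244) → (78.692,81.322) → (47.569,177.186) → (39.421,104.805) → (85.874,163.244) (closed)

[3] `<path>` cubic bezier, #ff8800→score S401 F1629: (75.276,83.452) → (74.282,88.051) → (74.275,81.383) → (71.440,73.822) → (61.964,75.745)

[4] `<polygon>` regular polygon, #0000ff→cut S725 F1133: (107.877,112.854) → (127.558,86.425) → (101.129,66.744) → (81.448,93.173) → (107.877,112.854) (closed)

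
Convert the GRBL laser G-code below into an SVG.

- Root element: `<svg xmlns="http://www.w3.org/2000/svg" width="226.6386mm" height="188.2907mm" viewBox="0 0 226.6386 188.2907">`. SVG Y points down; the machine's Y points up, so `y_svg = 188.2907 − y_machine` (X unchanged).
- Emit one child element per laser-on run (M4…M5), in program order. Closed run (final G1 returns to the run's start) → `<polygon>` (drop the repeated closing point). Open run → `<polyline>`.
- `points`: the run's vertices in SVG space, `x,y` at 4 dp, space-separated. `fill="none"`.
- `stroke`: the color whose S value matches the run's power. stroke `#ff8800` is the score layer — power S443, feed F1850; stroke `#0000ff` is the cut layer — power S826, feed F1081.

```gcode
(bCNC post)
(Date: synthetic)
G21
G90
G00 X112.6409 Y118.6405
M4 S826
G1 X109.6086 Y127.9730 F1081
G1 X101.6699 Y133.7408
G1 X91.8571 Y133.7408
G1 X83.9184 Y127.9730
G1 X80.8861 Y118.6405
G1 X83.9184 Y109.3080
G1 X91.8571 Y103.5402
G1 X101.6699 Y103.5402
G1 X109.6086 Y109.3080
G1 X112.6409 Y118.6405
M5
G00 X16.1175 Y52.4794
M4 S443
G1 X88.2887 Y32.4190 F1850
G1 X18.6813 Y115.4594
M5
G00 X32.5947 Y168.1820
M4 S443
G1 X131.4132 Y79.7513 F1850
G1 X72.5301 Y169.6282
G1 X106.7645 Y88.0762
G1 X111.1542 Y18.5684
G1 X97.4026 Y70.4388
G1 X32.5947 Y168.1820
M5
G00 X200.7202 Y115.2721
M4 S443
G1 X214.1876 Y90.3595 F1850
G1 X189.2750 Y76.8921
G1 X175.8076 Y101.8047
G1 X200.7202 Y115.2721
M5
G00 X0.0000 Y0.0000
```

<svg xmlns="http://www.w3.org/2000/svg" width="226.6386mm" height="188.2907mm" viewBox="0 0 226.6386 188.2907">
  <polygon points="112.6409,69.6502 109.6086,60.3177 101.6699,54.5499 91.8571,54.5499 83.9184,60.3177 80.8861,69.6502 83.9184,78.9827 91.8571,84.7505 101.6699,84.7505 109.6086,78.9827" fill="none" stroke="#0000ff"/>
  <polyline points="16.1175,135.8113 88.2887,155.8717 18.6813,72.8313" fill="none" stroke="#ff8800"/>
  <polygon points="32.5947,20.1087 131.4132,108.5394 72.5301,18.6625 106.7645,100.2145 111.1542,169.7223 97.4026,117.8519" fill="none" stroke="#ff8800"/>
  <polygon points="200.7202,73.0186 214.1876,97.9312 189.2750,111.3986 175.8076,86.4860" fill="none" stroke="#ff8800"/>
</svg>

Machine Y-up, SVG Y-down with viewBox height 188.2907, so y_svg = 188.2907 − y_machine; X carries over.

Run 1: the run's S826 means `#0000ff` (cut). The run returns to its start, so emit a `<polygon>` with points (Y-flipped): 112.6409,69.6502 109.6086,60.3177 101.6699,54.5499 91.8571,54.5499 83.9184,60.3177 80.8861,69.6502 83.9184,78.9827 91.8571,84.7505 101.6699,84.7505 109.6086,78.9827.

Run 2: S443 ⇒ score layer `#ff8800`. The run is open, so emit a `<polyline>` with points (Y-flipped): 16.1175,135.8113 88.2887,155.8717 18.6813,72.8313.

Run 3: the run's S443 means `#ff8800` (score). The run returns to its start, so emit a `<polygon>` with points (Y-flipped): 32.5947,20.1087 131.4132,108.5394 72.5301,18.6625 106.7645,100.2145 111.1542,169.7223 97.4026,117.8519.

Run 4: S443 ⇒ score layer `#ff8800`. The run returns to its start, so emit a `<polygon>` with points (Y-flipped): 200.7202,73.0186 214.1876,97.9312 189.2750,111.3986 175.8076,86.4860.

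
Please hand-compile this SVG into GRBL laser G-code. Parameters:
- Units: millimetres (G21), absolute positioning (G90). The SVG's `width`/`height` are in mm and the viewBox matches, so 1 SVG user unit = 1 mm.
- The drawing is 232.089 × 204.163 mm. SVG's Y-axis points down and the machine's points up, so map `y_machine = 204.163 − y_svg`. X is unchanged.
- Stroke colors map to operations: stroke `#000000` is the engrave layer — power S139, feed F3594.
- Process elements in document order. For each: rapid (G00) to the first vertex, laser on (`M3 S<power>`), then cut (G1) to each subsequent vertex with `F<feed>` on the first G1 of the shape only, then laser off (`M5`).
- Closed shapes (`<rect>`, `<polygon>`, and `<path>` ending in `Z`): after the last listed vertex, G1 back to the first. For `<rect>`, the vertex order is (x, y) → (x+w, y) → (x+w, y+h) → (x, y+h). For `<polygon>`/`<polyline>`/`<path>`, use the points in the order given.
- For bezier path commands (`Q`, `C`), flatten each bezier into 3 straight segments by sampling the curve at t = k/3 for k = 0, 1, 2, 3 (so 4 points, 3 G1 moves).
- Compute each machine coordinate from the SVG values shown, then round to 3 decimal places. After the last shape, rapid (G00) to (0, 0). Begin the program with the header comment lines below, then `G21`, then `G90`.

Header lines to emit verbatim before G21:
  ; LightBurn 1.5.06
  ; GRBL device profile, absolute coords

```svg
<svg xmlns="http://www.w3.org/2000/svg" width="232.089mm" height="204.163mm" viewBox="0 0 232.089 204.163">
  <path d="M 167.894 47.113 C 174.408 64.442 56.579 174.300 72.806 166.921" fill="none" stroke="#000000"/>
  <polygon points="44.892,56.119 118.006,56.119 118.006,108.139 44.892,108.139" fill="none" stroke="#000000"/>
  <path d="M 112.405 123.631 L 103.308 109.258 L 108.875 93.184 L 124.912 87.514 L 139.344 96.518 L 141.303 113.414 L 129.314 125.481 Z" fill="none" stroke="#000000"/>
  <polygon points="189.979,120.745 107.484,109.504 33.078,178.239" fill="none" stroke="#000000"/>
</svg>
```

; LightBurn 1.5.06
; GRBL device profile, absolute coords
G21
G90
G00 X167.894 Y157.050
M3 S139
G1 X142.531 Y116.647 F3594
G1 X91.694 Y61.173
G1 X72.806 Y37.242
M5
G00 X44.892 Y148.044
M3 S139
G1 X118.006 Y148.044 F3594
G1 X118.006 Y96.024
G1 X44.892 Y96.024
G1 X44.892 Y148.044
M5
G00 X112.405 Y80.532
M3 S139
G1 X103.308 Y94.905 F3594
G1 X108.875 Y110.979
G1 X124.912 Y116.649
G1 X139.344 Y107.645
G1 X141.303 Y90.749
G1 X129.314 Y78.682
G1 X112.405 Y80.532
M5
G00 X189.979 Y83.418
M3 S139
G1 X107.484 Y94.659 F3594
G1 X33.078 Y25.924
G1 X189.979 Y83.418
M5
G00 X0.000 Y0.000

Since the viewBox matches the mm dimensions, user units are millimetres directly. The only transform is the Y-flip y_m = 204.163 − y_svg.

Shape 1 is a cubic bezier drawn with `<path>`. Its stroke #000000 means engrave at S139, F3594. After flipping Y the toolpath is (167.894,157.050) → (142.531,116.647) → (91.694,61.173) → (72.806,37.242).

Shape 2 is a rectangle drawn with `<polygon>`. Its stroke #000000 means engrave at S139, F3594. After flipping Y the toolpath is (44.892,148.044) → (118.006,148.044) → (118.006,96.024) → (44.892,96.024) → (44.892,148.044), returning to the start.

Shape 3 is a regular polygon drawn with `<path>`. Its stroke #000000 means engrave at S139, F3594. After flipping Y the toolpath is (112.405,80.532) → (103.308,94.905) → (108.875,110.979) → (124.912,116.649) → (139.344,107.645) → (141.303,90.749) → (129.314,78.682) → (112.405,80.532), returning to the start.

Shape 4 is a closed polygon drawn with `<polygon>`. Its stroke #000000 means engrave at S139, F3594. After flipping Y the toolpath is (189.979,83.418) → (107.484,94.659) → (33.078,25.924) → (189.979,83.418), returning to the start.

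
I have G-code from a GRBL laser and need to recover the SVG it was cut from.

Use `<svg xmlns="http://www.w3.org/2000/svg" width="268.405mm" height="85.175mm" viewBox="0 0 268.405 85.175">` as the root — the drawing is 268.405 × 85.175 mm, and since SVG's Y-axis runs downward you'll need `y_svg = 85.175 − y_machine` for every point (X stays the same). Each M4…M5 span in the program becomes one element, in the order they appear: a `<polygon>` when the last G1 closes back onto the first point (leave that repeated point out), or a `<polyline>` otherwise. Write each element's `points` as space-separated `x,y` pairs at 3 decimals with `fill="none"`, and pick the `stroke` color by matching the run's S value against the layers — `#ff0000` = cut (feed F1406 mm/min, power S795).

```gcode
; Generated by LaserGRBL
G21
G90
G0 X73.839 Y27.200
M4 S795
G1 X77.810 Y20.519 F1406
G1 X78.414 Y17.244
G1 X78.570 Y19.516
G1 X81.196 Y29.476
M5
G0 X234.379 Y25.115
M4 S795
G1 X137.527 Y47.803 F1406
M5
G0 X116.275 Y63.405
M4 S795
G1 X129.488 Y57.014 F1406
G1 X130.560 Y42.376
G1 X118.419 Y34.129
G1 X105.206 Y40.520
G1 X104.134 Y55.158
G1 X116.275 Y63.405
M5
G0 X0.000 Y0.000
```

<svg xmlns="http://www.w3.org/2000/svg" width="268.405mm" height="85.175mm" viewBox="0 0 268.405 85.175">
  <polyline points="73.839,57.975 77.810,64.656 78.414,67.931 78.570,65.659 81.196,55.699" fill="none" stroke="#ff0000"/>
  <polyline points="234.379,60.060 137.527,37.372" fill="none" stroke="#ff0000"/>
  <polygon points="116.275,21.770 129.488,28.161 130.560,42.799 118.419,51.046 105.206,44.655 104.134,30.017" fill="none" stroke="#ff0000"/>
</svg>

y_svg = 85.175 − y_m. Every run uses S795, so all elements get stroke `#ff0000` (cut).

[1] open run; points: 73.839,57.975 77.810,64.656 78.414,67.931 78.570,65.659 81.196,55.699

[2] open run; points: 234.379,60.060 137.527,37.372

[3] closed run; points: 116.275,21.770 129.488,28.161 130.560,42.799 118.419,51.046 105.206,44.655 104.134,30.017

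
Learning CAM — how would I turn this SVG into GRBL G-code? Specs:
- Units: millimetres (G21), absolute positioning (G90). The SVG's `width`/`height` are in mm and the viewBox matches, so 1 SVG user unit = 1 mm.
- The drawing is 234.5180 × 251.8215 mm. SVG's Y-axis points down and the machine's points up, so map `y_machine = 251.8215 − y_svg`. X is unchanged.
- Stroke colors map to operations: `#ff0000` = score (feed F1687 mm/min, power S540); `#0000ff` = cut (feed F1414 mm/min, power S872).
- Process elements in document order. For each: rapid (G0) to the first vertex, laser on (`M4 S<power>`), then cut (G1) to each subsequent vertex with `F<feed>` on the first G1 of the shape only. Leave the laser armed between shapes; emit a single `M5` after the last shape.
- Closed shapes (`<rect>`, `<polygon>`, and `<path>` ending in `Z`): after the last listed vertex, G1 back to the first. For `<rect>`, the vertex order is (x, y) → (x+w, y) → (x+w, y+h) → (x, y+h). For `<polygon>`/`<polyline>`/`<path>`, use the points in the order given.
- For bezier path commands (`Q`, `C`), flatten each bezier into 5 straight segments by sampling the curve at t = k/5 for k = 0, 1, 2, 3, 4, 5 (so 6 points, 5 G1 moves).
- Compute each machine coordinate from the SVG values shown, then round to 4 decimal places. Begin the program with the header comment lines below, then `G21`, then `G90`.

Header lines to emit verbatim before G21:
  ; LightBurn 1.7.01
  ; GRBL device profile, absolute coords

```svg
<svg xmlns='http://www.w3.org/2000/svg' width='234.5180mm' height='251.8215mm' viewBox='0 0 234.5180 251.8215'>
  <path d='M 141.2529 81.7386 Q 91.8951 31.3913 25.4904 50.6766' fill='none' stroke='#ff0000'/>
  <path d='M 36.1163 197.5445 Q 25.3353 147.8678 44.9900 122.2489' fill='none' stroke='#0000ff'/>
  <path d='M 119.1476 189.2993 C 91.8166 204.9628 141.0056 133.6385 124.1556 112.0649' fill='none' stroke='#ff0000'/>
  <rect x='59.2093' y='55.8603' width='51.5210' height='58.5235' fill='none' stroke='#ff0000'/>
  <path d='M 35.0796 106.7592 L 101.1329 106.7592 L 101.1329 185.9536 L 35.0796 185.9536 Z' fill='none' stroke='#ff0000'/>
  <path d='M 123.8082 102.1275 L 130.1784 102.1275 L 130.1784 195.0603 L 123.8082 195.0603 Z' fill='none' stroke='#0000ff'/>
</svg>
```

; LightBurn 1.7.01
; GRBL device profile, absolute coords
G21
G90
G0 X141.2529 Y170.0829
M4 S540
G1 X120.8279 Y187.4365 F1687
G1 X99.0392 Y199.2195
G1 X75.8867 Y205.4319
G1 X51.3704 Y206.0737
G1 X25.4904 Y201.1449
G0 X36.1163 Y54.2770
M4 S872
G1 X33.0213 Y73.1854 F1414
G1 X32.3612 Y90.1691
G1 X34.1360 Y105.2282
G1 X38.3455 Y118.3627
G1 X44.9900 Y129.5726
G0 X119.1476 Y62.5222
M4 S540
G1 X110.7909 Y62.4687 F1687
G1 X113.9562 Y76.7289
G1 X121.8007 Y98.7392
G1 X127.4814 Y121.9363
G1 X124.1556 Y139.7566
G0 X59.2093 Y195.9612
M4 S540
G1 X110.7303 Y195.9612 F1687
G1 X110.7303 Y137.4377
G1 X59.2093 Y137.4377
G1 X59.2093 Y195.9612
G0 X35.0796 Y145.0623
M4 S540
G1 X101.1329 Y145.0623 F1687
G1 X101.1329 Y65.8679
G1 X35.0796 Y65.8679
G1 X35.0796 Y145.0623
G0 X123.8082 Y149.6940
M4 S872
G1 X130.1784 Y149.6940 F1414
G1 X130.1784 Y56.7612
G1 X123.8082 Y56.7612
G1 X123.8082 Y149.6940
M5

viewBox `0 0 234.5180 251.8215` with mm width/height → 1 unit = 1 mm. Flip: y_m = 251.8215 − y_svg.

**Shape 1** — `<path>` quadratic bezier, stroke `#ff0000` → score (S540, F1687). Control points (SVG): P0=(141.2529,81.7386), P1=(91.8951,31.3913), P2=(25.4904,50.6766); sampled at t=k/5. Machine vertices: (141.2529,170.0829) → (120.8279,187.4365) → (99.0392,199.2195) → (75.8867,205.4319) → (51.3704,206.0737) → (25.4904,201.1449). Open path.

**Shape 2** — `<path>` quadratic bezier, stroke `#0000ff` → cut (S872, F1414). Control points (SVG): P0=(36.1163,197.5445), P1=(25.3353,147.8678), P2=(44.9900,122.2489); sampled at t=k/5. Machine vertices: (36.1163,54.2770) → (33.0213,73.1854) → (32.3612,90.1691) → (34.1360,105.2282) → (38.3455,118.3627) → (44.9900,129.5726). Open path.

**Shape 3** — `<path>` cubic bezier, stroke `#ff0000` → score (S540, F1687). Control points (SVG): P0=(119.1476,189.2993), P1=(91.8166,204.9628), P2=(141.0056,133.6385), P3=(124.1556,112.0649); sampled at t=k/5. Machine vertices: (119.1476,62.5222) → (110.7909,62.4687) → (113.9562,76.7289) → (121.8007,98.7392) → (127.4814,121.9363) → (124.1556,139.7566). Open path.

**Shape 4** — `<rect>` rectangle, stroke `#ff0000` → score (S540, F1687). Machine vertices: (59.2093,195.9612) → (110.7303,195.9612) → (110.7303,137.4377) → (59.2093,137.4377) → (59.2093,195.9612). Closed: final G1 returns to the first vertex.

**Shape 5** — `<path>` rectangle, stroke `#ff0000` → score (S540, F1687). Machine vertices: (35.0796,145.0623) → (101.1329,145.0623) → (101.1329,65.8679) → (35.0796,65.8679) → (35.0796,145.0623). Closed: final G1 returns to the first vertex.

**Shape 6** — `<path>` rectangle, stroke `#0000ff` → cut (S872, F1414). Machine vertices: (123.8082,149.6940) → (130.1784,149.6940) → (130.1784,56.7612) → (123.8082,56.7612) → (123.8082,149.6940). Closed: final G1 returns to the first vertex.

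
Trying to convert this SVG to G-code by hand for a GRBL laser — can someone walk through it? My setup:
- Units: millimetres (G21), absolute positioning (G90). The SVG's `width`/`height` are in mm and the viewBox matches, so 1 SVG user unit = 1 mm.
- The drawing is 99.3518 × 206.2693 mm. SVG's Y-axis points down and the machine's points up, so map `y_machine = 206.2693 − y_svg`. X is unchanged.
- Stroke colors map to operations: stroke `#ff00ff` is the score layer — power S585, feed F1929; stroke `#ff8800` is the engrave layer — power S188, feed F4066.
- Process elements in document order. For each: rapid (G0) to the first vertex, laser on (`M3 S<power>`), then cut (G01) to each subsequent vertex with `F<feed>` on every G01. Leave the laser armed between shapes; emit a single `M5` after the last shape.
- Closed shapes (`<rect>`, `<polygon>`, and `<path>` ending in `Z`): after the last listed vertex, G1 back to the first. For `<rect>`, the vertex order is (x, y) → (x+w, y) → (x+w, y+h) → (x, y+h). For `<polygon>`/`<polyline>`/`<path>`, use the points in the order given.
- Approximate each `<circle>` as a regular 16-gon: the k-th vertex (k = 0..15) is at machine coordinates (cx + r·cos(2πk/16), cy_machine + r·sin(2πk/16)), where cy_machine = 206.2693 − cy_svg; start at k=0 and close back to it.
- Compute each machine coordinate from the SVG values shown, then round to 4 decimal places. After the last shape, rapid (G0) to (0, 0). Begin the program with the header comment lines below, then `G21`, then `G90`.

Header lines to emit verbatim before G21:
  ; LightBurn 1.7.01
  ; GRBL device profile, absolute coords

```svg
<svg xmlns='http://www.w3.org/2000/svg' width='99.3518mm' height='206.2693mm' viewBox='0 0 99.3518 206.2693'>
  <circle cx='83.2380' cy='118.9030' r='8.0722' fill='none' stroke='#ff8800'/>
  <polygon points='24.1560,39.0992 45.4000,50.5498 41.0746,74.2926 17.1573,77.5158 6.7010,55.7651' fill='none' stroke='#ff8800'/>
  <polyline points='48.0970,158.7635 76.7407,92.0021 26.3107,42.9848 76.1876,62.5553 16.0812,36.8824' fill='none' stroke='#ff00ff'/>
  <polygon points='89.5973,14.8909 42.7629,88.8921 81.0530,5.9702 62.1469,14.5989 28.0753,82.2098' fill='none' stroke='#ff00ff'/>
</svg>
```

; LightBurn 1.7.01
; GRBL device profile, absolute coords
G21
G90
G0 X91.3102 Y87.3663
M3 S188
G01 X90.6957 Y90.4554 F4066
G01 X88.9459 Y93.0742 F4066
G01 X86.3271 Y94.8240 F4066
G01 X83.2380 Y95.4385 F4066
G01 X80.1489 Y94.8240 F4066
G01 X77.5301 Y93.0742 F4066
G01 X75.7803 Y90.4554 F4066
G01 X75.1658 Y87.3663 F4066
G01 X75.7803 Y84.2772 F4066
G01 X77.5301 Y81.6584 F4066
G01 X80.1489 Y79.9086 F4066
G01 X83.2380 Y79.2941 F4066
G01 X86.3271 Y79.9086 F4066
G01 X88.9459 Y81.6584 F4066
G01 X90.6957 Y84.2772 F4066
G01 X91.3102 Y87.3663 F4066
G0 X24.1560 Y167.1701
M3 S188
G01 X45.4000 Y155.7195 F4066
G01 X41.0746 Y131.9767 F4066
G01 X17.1573 Y128.7535 F4066
G01 X6.7010 Y150.5042 F4066
G01 X24.1560 Y167.1701 F4066
G0 X48.0970 Y47.5058
M3 S585
G01 X76.7407 Y114.2672 F1929
G01 X26.3107 Y163.2845 F1929
G01 X76.1876 Y143.7140 F1929
G01 X16.0812 Y169.3869 F1929
G0 X89.5973 Y191.3784
M3 S585
G01 X42.7629 Y117.3772 F1929
G01 X81.0530 Y200.2991 F1929
G01 X62.1469 Y191.6704 F1929
G01 X28.0753 Y124.0595 F1929
G01 X89.5973 Y191.3784 F1929
M5
G0 X0.0000 Y0.0000

viewBox `0 0 99.3518 206.2693` with mm width/height → 1 unit = 1 mm. Flip: y_m = 206.2693 − y_svg.

**Shape 1** — `<circle>` circle, stroke `#ff8800` → engrave (S188, F4066). Machine vertices: (91.3102,87.3663) → (90.6957,90.4554) → (88.9459,93.0742) → (86.3271,94.8240) → (83.2380,95.4385) → (80.1489,94.8240) → (77.5301,93.0742) → (75.7803,90.4554) → (75.1658,87.3663) → (75.7803,84.2772) → (77.5301,81.6584) → (80.1489,79.9086) → (83.2380,79.2941) → (86.3271,79.9086) → (88.9459,81.6584) → (90.6957,84.2772) → (91.3102,87.3663). Closed: final G1 returns to the first vertex.

**Shape 2** — `<polygon>` regular polygon, stroke `#ff8800` → engrave (S188, F4066). Machine vertices: (24.1560,167.1701) → (45.4000,155.7195) → (41.0746,131.9767) → (17.1573,128.7535) → (6.7010,150.5042) → (24.1560,167.1701). Closed: final G1 returns to the first vertex.

**Shape 3** — `<polyline>` open polyline, stroke `#ff00ff` → score (S585, F1929). Machine vertices: (48.0970,47.5058) → (76.7407,114.2672) → (26.3107,163.2845) → (76.1876,143.7140) → (16.0812,169.3869). Open path.

**Shape 4** — `<polygon>` closed polygon, stroke `#ff00ff` → score (S585, F1929). Machine vertices: (89.5973,191.3784) → (42.7629,117.3772) → (81.0530,200.2991) → (62.1469,191.6704) → (28.0753,124.0595) → (89.5973,191.3784). Closed: final G1 returns to the first vertex.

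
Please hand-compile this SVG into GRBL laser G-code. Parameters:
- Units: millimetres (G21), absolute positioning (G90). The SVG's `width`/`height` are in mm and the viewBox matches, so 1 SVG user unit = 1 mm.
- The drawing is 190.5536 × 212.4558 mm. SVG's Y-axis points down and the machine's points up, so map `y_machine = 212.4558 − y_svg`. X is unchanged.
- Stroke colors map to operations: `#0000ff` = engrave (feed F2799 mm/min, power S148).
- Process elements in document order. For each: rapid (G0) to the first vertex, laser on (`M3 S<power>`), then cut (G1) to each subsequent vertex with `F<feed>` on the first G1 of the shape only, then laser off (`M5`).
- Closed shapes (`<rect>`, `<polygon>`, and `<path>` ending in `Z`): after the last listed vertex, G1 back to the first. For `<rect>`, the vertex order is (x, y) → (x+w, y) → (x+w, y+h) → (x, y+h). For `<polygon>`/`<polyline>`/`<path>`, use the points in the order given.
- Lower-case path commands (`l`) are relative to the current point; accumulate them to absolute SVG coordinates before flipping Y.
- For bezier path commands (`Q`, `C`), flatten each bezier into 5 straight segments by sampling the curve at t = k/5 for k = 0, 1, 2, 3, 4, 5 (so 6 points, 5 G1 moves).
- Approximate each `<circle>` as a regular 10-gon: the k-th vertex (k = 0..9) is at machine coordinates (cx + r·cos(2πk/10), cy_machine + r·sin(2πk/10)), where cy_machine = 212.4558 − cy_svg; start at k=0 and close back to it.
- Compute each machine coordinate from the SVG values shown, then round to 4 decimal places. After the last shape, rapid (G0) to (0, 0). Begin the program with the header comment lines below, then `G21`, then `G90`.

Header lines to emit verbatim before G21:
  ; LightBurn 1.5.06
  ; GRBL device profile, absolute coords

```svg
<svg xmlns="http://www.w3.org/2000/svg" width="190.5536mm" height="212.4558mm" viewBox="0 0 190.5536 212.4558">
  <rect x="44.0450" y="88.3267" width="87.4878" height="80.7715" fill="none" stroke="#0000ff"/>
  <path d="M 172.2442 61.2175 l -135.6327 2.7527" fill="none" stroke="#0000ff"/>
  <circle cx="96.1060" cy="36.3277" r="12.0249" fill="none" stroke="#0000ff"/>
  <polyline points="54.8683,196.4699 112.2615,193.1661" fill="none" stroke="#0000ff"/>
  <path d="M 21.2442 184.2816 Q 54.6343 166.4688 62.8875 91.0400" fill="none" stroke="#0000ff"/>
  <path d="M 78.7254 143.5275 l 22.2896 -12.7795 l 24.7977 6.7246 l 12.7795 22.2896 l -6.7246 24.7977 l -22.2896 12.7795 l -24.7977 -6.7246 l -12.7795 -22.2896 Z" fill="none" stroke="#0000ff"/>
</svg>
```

1 u = 1 mm; y_m = 212.4558 − y.

[1] `<rect>` rectangle, #0000ff→engrave S148 F2799: (44.0450,124.1291) → (131.5328,124.1291) → (131.5328,43.3576) → (44.0450,43.3576) → (44.0450,124.1291) (closed)

[2] `<path>` line segment, #0000ff→engrave S148 F2799: (172.2442,151.2383) → (36.6115,148.4856)

[3] `<circle>` circle, #0000ff→engrave S148 F2799: (108.1309,176.1281) → (105.8343,183.1962) → (99.8219,187.5645) → (92.3901,187.5645) → (86.3777,183.1962) → (84.0811,176.1281) → (86.3777,169.0600) → (92.3901,164.6917) → (99.8219,164.6917) → (105.8343,169.0600) → (108.1309,176.1281) (closed)

[4] `<polyline>` line segment, #0000ff→engrave S148 F2799: (54.8683,15.9859) → (112.2615,19.2897)

[5] `<path>` quadratic bezier, #0000ff→engrave S148 F2799: (21.2442,28.1742) → (33.5948,37.6040) → (43.9344,51.6430) → (52.2630,70.2913) → (58.5807,93.5489) → (62.8875,121.4158)

[6] `<path>` regular polygon, #0000ff→engrave S148 F2799: (78.7254,68.9283) → (101.0150,81.7078) → (125.8127,74.9832) → (138.5922,52.6936) → (131.8676,27.8959) → (109.5780,15.1164) → (84.7803,21.8410) → (72.0008,44.1306) → (78.7254,68.9283) (closed)

; LightBurn 1.5.06
; GRBL device profile, absolute coords
G21
G90
G0 X44.0450 Y124.1291
M3 S148
G1 X131.5328 Y124.1291 F2799
G1 X131.5328 Y43.3576
G1 X44.0450 Y43.3576
G1 X44.0450 Y124.1291
M5
G0 X172.2442 Y151.2383
M3 S148
G1 X36.6115 Y148.4856 F2799
M5
G0 X108.1309 Y176.1281
M3 S148
G1 X105.8343 Y183.1962 F2799
G1 X99.8219 Y187.5645
G1 X92.3901 Y187.5645
G1 X86.3777 Y183.1962
G1 X84.0811 Y176.1281
G1 X86.3777 Y169.0600
G1 X92.3901 Y164.6917
G1 X99.8219 Y164.6917
G1 X105.8343 Y169.0600
G1 X108.1309 Y176.1281
M5
G0 X54.8683 Y15.9859
M3 S148
G1 X112.2615 Y19.2897 F2799
M5
G0 X21.2442 Y28.1742
M3 S148
G1 X33.5948 Y37.6040 F2799
G1 X43.9344 Y51.6430
G1 X52.2630 Y70.2913
G1 X58.5807 Y93.5489
G1 X62.8875 Y121.4158
M5
G0 X78.7254 Y68.9283
M3 S148
G1 X101.0150 Y81.7078 F2799
G1 X125.8127 Y74.9832
G1 X138.5922 Y52.6936
G1 X131.8676 Y27.8959
G1 X109.5780 Y15.1164
G1 X84.7803 Y21.8410
G1 X72.0008 Y44.1306
G1 X78.7254 Y68.9283
M5
G0 X0.0000 Y0.0000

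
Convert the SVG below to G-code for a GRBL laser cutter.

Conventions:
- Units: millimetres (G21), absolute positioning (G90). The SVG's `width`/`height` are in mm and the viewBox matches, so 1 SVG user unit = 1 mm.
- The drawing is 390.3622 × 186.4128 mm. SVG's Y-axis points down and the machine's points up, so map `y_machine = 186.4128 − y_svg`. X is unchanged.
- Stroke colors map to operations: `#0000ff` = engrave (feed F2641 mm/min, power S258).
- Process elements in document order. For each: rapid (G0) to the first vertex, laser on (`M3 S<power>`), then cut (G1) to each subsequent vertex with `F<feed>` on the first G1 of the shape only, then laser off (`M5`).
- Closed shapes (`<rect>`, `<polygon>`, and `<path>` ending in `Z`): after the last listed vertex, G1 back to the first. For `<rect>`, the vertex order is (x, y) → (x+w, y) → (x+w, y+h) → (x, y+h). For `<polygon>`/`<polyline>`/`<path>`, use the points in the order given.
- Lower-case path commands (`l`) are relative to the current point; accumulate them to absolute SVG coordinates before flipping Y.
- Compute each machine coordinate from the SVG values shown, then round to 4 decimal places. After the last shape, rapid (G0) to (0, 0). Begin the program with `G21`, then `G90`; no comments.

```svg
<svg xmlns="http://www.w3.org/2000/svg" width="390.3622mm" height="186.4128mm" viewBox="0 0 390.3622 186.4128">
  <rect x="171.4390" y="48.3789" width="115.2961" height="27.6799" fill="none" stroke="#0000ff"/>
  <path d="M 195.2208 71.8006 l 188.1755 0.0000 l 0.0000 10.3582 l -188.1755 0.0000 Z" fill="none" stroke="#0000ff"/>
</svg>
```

G21
G90
G0 X171.4390 Y138.0339
M3 S258
G1 X286.7351 Y138.0339 F2641
G1 X286.7351 Y110.3540
G1 X171.4390 Y110.3540
G1 X171.4390 Y138.0339
M5
G0 X195.2208 Y114.6122
M3 S258
G1 X383.3963 Y114.6122 F2641
G1 X383.3963 Y104.2540
G1 X195.2208 Y104.2540
G1 X195.2208 Y114.6122
M5
G0 X0.0000 Y0.0000

Since the viewBox matches the mm dimensions, user units are millimetres directly. The only transform is the Y-flip y_m = 186.4128 − y_svg.

Shape 1 is a rectangle drawn with `<rect>`. Its stroke #0000ff means engrave at S258, F2641. After flipping Y the toolpath is (171.4390,138.0339) → (286.7351,138.0339) → (286.7351,110.3540) → (171.4390,110.3540) → (171.4390,138.0339), returning to the start.

Shape 2 is a rectangle drawn with `<path>`. Its stroke #0000ff means engrave at S258, F2641. After flipping Y the toolpath is (195.2208,114.6122) → (383.3963,114.6122) → (383.3963,104.2540) → (195.2208,104.2540) → (195.2208,114.6122), returning to the start.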